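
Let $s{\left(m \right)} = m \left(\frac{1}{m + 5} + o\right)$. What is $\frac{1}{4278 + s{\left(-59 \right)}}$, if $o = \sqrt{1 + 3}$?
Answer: $\frac{54}{224699} \approx 0.00024032$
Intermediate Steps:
$o = 2$ ($o = \sqrt{4} = 2$)
$s{\left(m \right)} = m \left(2 + \frac{1}{5 + m}\right)$ ($s{\left(m \right)} = m \left(\frac{1}{m + 5} + 2\right) = m \left(\frac{1}{5 + m} + 2\right) = m \left(2 + \frac{1}{5 + m}\right)$)
$\frac{1}{4278 + s{\left(-59 \right)}} = \frac{1}{4278 - \frac{59 \left(11 + 2 \left(-59\right)\right)}{5 - 59}} = \frac{1}{4278 - \frac{59 \left(11 - 118\right)}{-54}} = \frac{1}{4278 - \left(- \frac{59}{54}\right) \left(-107\right)} = \frac{1}{4278 - \frac{6313}{54}} = \frac{1}{\frac{224699}{54}} = \frac{54}{224699}$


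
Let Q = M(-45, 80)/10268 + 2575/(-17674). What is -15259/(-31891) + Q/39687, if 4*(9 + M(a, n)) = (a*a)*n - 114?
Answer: 109921295698494031/229687372336621944 ≈ 0.47857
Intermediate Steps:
M(a, n) = -75/2 + n*a²/4 (M(a, n) = -9 + ((a*a)*n - 114)/4 = -9 + (a²*n - 114)/4 = -9 + (n*a² - 114)/4 = -9 + (-114 + n*a²)/4 = -9 + (-57/2 + n*a²/4) = -75/2 + n*a²/4)
Q = 688694125/181476632 (Q = (-75/2 + (¼)*80*(-45)²)/10268 + 2575/(-17674) = (-75/2 + (¼)*80*2025)*(1/10268) + 2575*(-1/17674) = (-75/2 + 40500)*(1/10268) - 2575/17674 = (80925/2)*(1/10268) - 2575/17674 = 80925/20536 - 2575/17674 = 688694125/181476632 ≈ 3.7949)
-15259/(-31891) + Q/39687 = -15259/(-31891) + (688694125/181476632)/39687 = -15259*(-1/31891) + (688694125/181476632)*(1/39687) = 15259/31891 + 688694125/7202263094184 = 109921295698494031/229687372336621944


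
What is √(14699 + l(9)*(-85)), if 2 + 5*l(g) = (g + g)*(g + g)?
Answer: 15*√41 ≈ 96.047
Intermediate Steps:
l(g) = -⅖ + 4*g²/5 (l(g) = -⅖ + ((g + g)*(g + g))/5 = -⅖ + ((2*g)*(2*g))/5 = -⅖ + (4*g²)/5 = -⅖ + 4*g²/5)
√(14699 + l(9)*(-85)) = √(14699 + (-⅖ + (⅘)*9²)*(-85)) = √(14699 + (-⅖ + (⅘)*81)*(-85)) = √(14699 + (-⅖ + 324/5)*(-85)) = √(14699 + (322/5)*(-85)) = √(14699 - 5474) = √9225 = 15*√41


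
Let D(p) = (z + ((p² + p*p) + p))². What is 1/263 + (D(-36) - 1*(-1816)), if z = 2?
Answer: 1721382341/263 ≈ 6.5452e+6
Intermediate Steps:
D(p) = (2 + p + 2*p²)² (D(p) = (2 + ((p² + p*p) + p))² = (2 + ((p² + p²) + p))² = (2 + (2*p² + p))² = (2 + (p + 2*p²))² = (2 + p + 2*p²)²)
1/263 + (D(-36) - 1*(-1816)) = 1/263 + ((2 - 36 + 2*(-36)²)² - 1*(-1816)) = 1/263 + ((2 - 36 + 2*1296)² + 1816) = 1/263 + ((2 - 36 + 2592)² + 1816) = 1/263 + (2558² + 1816) = 1/263 + (6543364 + 1816) = 1/263 + 6545180 = 1721382341/263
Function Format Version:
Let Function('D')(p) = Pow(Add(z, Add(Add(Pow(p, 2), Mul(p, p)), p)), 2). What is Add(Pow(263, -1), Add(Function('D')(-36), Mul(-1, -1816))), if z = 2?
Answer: Rational(1721382341, 263) ≈ 6.5452e+6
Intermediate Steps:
Function('D')(p) = Pow(Add(2, p, Mul(2, Pow(p, 2))), 2) (Function('D')(p) = Pow(Add(2, Add(Add(Pow(p, 2), Mul(p, p)), p)), 2) = Pow(Add(2, Add(Add(Pow(p, 2), Pow(p, 2)), p)), 2) = Pow(Add(2, Add(Mul(2, Pow(p, 2)), p)), 2) = Pow(Add(2, Add(p, Mul(2, Pow(p, 2)))), 2) = Pow(Add(2, p, Mul(2, Pow(p, 2))), 2))
Add(Pow(263, -1), Add(Function('D')(-36), Mul(-1, -1816))) = Add(Pow(263, -1), Add(Pow(Add(2, -36, Mul(2, Pow(-36, 2))), 2), Mul(-1, -1816))) = Add(Rational(1, 263), Add(Pow(Add(2, -36, Mul(2, 1296)), 2), 1816)) = Add(Rational(1, 263), Add(Pow(Add(2, -36, 2592), 2), 1816)) = Add(Rational(1, 263), Add(Pow(2558, 2), 1816)) = Add(Rational(1, 263), Add(6543364, 1816)) = Add(Rational(1, 263), 6545180) = Rational(1721382341, 263)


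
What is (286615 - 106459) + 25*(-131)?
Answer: 176881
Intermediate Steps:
(286615 - 106459) + 25*(-131) = 180156 - 3275 = 176881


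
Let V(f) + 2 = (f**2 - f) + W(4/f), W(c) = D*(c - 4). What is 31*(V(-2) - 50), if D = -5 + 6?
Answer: -1612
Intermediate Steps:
D = 1
W(c) = -4 + c (W(c) = 1*(c - 4) = 1*(-4 + c) = -4 + c)
V(f) = -6 + f**2 - f + 4/f (V(f) = -2 + ((f**2 - f) + (-4 + 4/f)) = -2 + (-4 + f**2 - f + 4/f) = -6 + f**2 - f + 4/f)
31*(V(-2) - 50) = 31*((-6 + (-2)**2 - 1*(-2) + 4/(-2)) - 50) = 31*((-6 + 4 + 2 + 4*(-1/2)) - 50) = 31*((-6 + 4 + 2 - 2) - 50) = 31*(-2 - 50) = 31*(-52) = -1612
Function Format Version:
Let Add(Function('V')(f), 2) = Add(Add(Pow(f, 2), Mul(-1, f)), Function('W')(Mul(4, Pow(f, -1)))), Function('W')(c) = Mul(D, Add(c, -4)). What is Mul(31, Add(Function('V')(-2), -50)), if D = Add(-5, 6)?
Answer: -1612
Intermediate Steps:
D = 1
Function('W')(c) = Add(-4, c) (Function('W')(c) = Mul(1, Add(c, -4)) = Mul(1, Add(-4, c)) = Add(-4, c))
Function('V')(f) = Add(-6, Pow(f, 2), Mul(-1, f), Mul(4, Pow(f, -1))) (Function('V')(f) = Add(-2, Add(Add(Pow(f, 2), Mul(-1, f)), Add(-4, Mul(4, Pow(f, -1))))) = Add(-2, Add(-4, Pow(f, 2), Mul(-1, f), Mul(4, Pow(f, -1)))) = Add(-6, Pow(f, 2), Mul(-1, f), Mul(4, Pow(f, -1))))
Mul(31, Add(Function('V')(-2), -50)) = Mul(31, Add(Add(-6, Pow(-2, 2), Mul(-1, -2), Mul(4, Pow(-2, -1))), -50)) = Mul(31, Add(Add(-6, 4, 2, Mul(4, Rational(-1, 2))), -50)) = Mul(31, Add(Add(-6, 4, 2, -2), -50)) = Mul(31, Add(-2, -50)) = Mul(31, -52) = -1612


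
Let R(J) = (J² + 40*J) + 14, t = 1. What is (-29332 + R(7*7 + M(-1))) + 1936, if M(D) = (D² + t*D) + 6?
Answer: -22157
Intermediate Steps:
M(D) = 6 + D + D² (M(D) = (D² + 1*D) + 6 = (D² + D) + 6 = (D + D²) + 6 = 6 + D + D²)
R(J) = 14 + J² + 40*J
(-29332 + R(7*7 + M(-1))) + 1936 = (-29332 + (14 + (7*7 + (6 - 1 + (-1)²))² + 40*(7*7 + (6 - 1 + (-1)²)))) + 1936 = (-29332 + (14 + (49 + (6 - 1 + 1))² + 40*(49 + (6 - 1 + 1)))) + 1936 = (-29332 + (14 + (49 + 6)² + 40*(49 + 6))) + 1936 = (-29332 + (14 + 55² + 40*55)) + 1936 = (-29332 + (14 + 3025 + 2200)) + 1936 = (-29332 + 5239) + 1936 = -24093 + 1936 = -22157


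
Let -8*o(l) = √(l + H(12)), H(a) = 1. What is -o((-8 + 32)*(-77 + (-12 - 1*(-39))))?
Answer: I*√1199/8 ≈ 4.3283*I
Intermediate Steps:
o(l) = -√(1 + l)/8 (o(l) = -√(l + 1)/8 = -√(1 + l)/8)
-o((-8 + 32)*(-77 + (-12 - 1*(-39)))) = -(-1)*√(1 + (-8 + 32)*(-77 + (-12 - 1*(-39))))/8 = -(-1)*√(1 + 24*(-77 + (-12 + 39)))/8 = -(-1)*√(1 + 24*(-77 + 27))/8 = -(-1)*√(1 + 24*(-50))/8 = -(-1)*√(1 - 1200)/8 = -(-1)*√(-1199)/8 = -(-1)*I*√1199/8 = I*√1199/8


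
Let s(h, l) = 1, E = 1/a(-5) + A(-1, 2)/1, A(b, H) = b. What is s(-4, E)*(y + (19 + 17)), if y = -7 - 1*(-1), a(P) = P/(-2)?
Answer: 30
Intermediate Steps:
a(P) = -P/2 (a(P) = P*(-½) = -P/2)
E = -⅗ (E = 1/(-½*(-5)) - 1/1 = 1/(5/2) - 1*1 = 1*(⅖) - 1 = ⅖ - 1 = -⅗ ≈ -0.60000)
y = -6 (y = -7 + 1 = -6)
s(-4, E)*(y + (19 + 17)) = 1*(-6 + (19 + 17)) = 1*(-6 + 36) = 1*30 = 30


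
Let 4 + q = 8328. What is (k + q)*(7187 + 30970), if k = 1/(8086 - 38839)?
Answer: 3255911003149/10251 ≈ 3.1762e+8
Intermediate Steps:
q = 8324 (q = -4 + 8328 = 8324)
k = -1/30753 (k = 1/(-30753) = -1/30753 ≈ -3.2517e-5)
(k + q)*(7187 + 30970) = (-1/30753 + 8324)*(7187 + 30970) = (255987971/30753)*38157 = 3255911003149/10251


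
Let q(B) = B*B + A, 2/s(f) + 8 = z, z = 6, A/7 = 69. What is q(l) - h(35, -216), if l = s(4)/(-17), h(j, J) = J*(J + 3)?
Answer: -13156724/289 ≈ -45525.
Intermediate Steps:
A = 483 (A = 7*69 = 483)
h(j, J) = J*(3 + J)
s(f) = -1 (s(f) = 2/(-8 + 6) = 2/(-2) = 2*(-½) = -1)
l = 1/17 (l = -1/(-17) = -1*(-1/17) = 1/17 ≈ 0.058824)
q(B) = 483 + B² (q(B) = B*B + 483 = B² + 483 = 483 + B²)
q(l) - h(35, -216) = (483 + (1/17)²) - (-216)*(3 - 216) = (483 + 1/289) - (-216)*(-213) = 139588/289 - 1*46008 = 139588/289 - 46008 = -13156724/289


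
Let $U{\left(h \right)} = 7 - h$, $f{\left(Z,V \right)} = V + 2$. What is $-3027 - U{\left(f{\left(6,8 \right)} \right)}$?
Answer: $-3024$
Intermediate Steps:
$f{\left(Z,V \right)} = 2 + V$
$-3027 - U{\left(f{\left(6,8 \right)} \right)} = -3027 - \left(7 - \left(2 + 8\right)\right) = -3027 - \left(7 - 10\right) = -3027 - -3 = -3027 + 3 = -3024$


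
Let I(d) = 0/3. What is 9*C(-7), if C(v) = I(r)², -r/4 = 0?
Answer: 0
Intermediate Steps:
r = 0 (r = -4*0 = 0)
I(d) = 0 (I(d) = 0*(⅓) = 0)
C(v) = 0 (C(v) = 0² = 0)
9*C(-7) = 9*0 = 0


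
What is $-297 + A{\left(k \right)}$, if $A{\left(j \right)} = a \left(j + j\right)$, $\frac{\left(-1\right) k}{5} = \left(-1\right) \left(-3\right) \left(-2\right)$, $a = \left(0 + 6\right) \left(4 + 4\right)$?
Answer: $2583$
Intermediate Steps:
$a = 48$ ($a = 6 \cdot 8 = 48$)
$k = 30$ ($k = - 5 \left(-1\right) \left(-3\right) \left(-2\right) = - 5 \cdot 3 \left(-2\right) = \left(-5\right) \left(-6\right) = 30$)
$A{\left(j \right)} = 96 j$ ($A{\left(j \right)} = 48 \left(j + j\right) = 48 \cdot 2 j = 96 j$)
$-297 + A{\left(k \right)} = -297 + 96 \cdot 30 = -297 + 2880 = 2583$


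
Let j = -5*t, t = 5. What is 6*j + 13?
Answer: -137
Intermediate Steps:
j = -25 (j = -5*5 = -25)
6*j + 13 = 6*(-25) + 13 = -150 + 13 = -137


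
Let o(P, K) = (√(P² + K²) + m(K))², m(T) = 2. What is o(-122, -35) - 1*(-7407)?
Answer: 23520 + 4*√16109 ≈ 24028.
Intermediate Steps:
o(P, K) = (2 + √(K² + P²))² (o(P, K) = (√(P² + K²) + 2)² = (√(K² + P²) + 2)² = (2 + √(K² + P²))²)
o(-122, -35) - 1*(-7407) = (2 + √((-35)² + (-122)²))² - 1*(-7407) = (2 + √(1225 + 14884))² + 7407 = (2 + √16109)² + 7407 = 7407 + (2 + √16109)²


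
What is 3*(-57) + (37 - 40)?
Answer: -174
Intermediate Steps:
3*(-57) + (37 - 40) = -171 - 3 = -174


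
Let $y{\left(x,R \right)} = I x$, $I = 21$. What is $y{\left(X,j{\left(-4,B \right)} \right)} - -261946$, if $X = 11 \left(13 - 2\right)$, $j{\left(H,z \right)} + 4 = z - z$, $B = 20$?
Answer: $264487$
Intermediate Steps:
$j{\left(H,z \right)} = -4$ ($j{\left(H,z \right)} = -4 + \left(z - z\right) = -4 + 0 = -4$)
$X = 121$ ($X = 11 \cdot 11 = 121$)
$y{\left(x,R \right)} = 21 x$
$y{\left(X,j{\left(-4,B \right)} \right)} - -261946 = 21 \cdot 121 - -261946 = 2541 + 261946 = 264487$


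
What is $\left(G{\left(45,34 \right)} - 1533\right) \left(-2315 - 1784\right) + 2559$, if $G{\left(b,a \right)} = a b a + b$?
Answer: $-207128109$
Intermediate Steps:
$G{\left(b,a \right)} = b + b a^{2}$ ($G{\left(b,a \right)} = b a^{2} + b = b + b a^{2}$)
$\left(G{\left(45,34 \right)} - 1533\right) \left(-2315 - 1784\right) + 2559 = \left(45 \left(1 + 34^{2}\right) - 1533\right) \left(-2315 - 1784\right) + 2559 = \left(45 \left(1 + 1156\right) - 1533\right) \left(-4099\right) + 2559 = \left(45 \cdot 1157 - 1533\right) \left(-4099\right) + 2559 = \left(52065 - 1533\right) \left(-4099\right) + 2559 = 50532 \left(-4099\right) + 2559 = -207130668 + 2559 = -207128109$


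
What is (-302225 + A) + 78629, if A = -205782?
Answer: -429378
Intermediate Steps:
(-302225 + A) + 78629 = (-302225 - 205782) + 78629 = -508007 + 78629 = -429378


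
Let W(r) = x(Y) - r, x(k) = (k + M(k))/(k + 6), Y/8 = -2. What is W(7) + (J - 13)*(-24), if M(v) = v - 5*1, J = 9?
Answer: 927/10 ≈ 92.700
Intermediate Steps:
Y = -16 (Y = 8*(-2) = -16)
M(v) = -5 + v (M(v) = v - 5 = -5 + v)
x(k) = (-5 + 2*k)/(6 + k) (x(k) = (k + (-5 + k))/(k + 6) = (-5 + 2*k)/(6 + k))
W(r) = 37/10 - r (W(r) = (-5 + 2*(-16))/(6 - 16) - r = (-5 - 32)/(-10) - r = -⅒*(-37) - r = 37/10 - r)
W(7) + (J - 13)*(-24) = (37/10 - 1*7) + (9 - 13)*(-24) = (37/10 - 7) - 4*(-24) = -33/10 + 96 = 927/10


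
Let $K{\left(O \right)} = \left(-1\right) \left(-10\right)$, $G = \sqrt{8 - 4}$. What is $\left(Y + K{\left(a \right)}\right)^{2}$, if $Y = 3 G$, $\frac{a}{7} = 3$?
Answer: $256$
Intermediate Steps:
$G = 2$ ($G = \sqrt{4} = 2$)
$a = 21$ ($a = 7 \cdot 3 = 21$)
$Y = 6$ ($Y = 3 \cdot 2 = 6$)
$K{\left(O \right)} = 10$
$\left(Y + K{\left(a \right)}\right)^{2} = \left(6 + 10\right)^{2} = 16^{2} = 256$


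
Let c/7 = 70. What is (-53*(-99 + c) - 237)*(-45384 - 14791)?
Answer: 1261268000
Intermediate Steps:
c = 490 (c = 7*70 = 490)
(-53*(-99 + c) - 237)*(-45384 - 14791) = (-53*(-99 + 490) - 237)*(-45384 - 14791) = (-53*391 - 237)*(-60175) = (-20723 - 237)*(-60175) = -20960*(-60175) = 1261268000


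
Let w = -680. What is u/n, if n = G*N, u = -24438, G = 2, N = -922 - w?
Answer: 12219/242 ≈ 50.492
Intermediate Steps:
N = -242 (N = -922 - 1*(-680) = -922 + 680 = -242)
n = -484 (n = 2*(-242) = -484)
u/n = -24438/(-484) = -24438*(-1/484) = 12219/242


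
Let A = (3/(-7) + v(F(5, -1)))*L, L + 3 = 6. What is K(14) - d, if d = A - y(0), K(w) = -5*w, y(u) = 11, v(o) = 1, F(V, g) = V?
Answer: -425/7 ≈ -60.714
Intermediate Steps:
L = 3 (L = -3 + 6 = 3)
A = 12/7 (A = (3/(-7) + 1)*3 = (3*(-⅐) + 1)*3 = (-3/7 + 1)*3 = (4/7)*3 = 12/7 ≈ 1.7143)
d = -65/7 (d = 12/7 - 1*11 = 12/7 - 11 = -65/7 ≈ -9.2857)
K(14) - d = -5*14 - 1*(-65/7) = -70 + 65/7 = -425/7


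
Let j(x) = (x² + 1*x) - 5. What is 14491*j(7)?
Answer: 739041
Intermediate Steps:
j(x) = -5 + x + x² (j(x) = (x² + x) - 5 = (x + x²) - 5 = -5 + x + x²)
14491*j(7) = 14491*(-5 + 7 + 7²) = 14491*(-5 + 7 + 49) = 14491*51 = 739041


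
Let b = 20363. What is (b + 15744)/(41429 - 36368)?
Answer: 36107/5061 ≈ 7.1344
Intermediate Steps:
(b + 15744)/(41429 - 36368) = (20363 + 15744)/(41429 - 36368) = 36107/5061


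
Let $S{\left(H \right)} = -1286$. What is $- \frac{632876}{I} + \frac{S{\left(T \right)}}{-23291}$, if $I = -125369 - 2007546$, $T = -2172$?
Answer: $\frac{17483243606}{49677723265} \approx 0.35193$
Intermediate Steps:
$I = -2132915$
$- \frac{632876}{I} + \frac{S{\left(T \right)}}{-23291} = - \frac{632876}{-2132915} - \frac{1286}{-23291} = \left(-632876\right) \left(- \frac{1}{2132915}\right) - - \frac{1286}{23291} = \frac{632876}{2132915} + \frac{1286}{23291} = \frac{17483243606}{49677723265}$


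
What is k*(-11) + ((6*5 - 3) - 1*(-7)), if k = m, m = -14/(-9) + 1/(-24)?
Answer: 1249/72 ≈ 17.347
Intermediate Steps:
m = 109/72 (m = -14*(-⅑) + 1*(-1/24) = 14/9 - 1/24 = 109/72 ≈ 1.5139)
k = 109/72 ≈ 1.5139
k*(-11) + ((6*5 - 3) - 1*(-7)) = (109/72)*(-11) + ((6*5 - 3) - 1*(-7)) = -1199/72 + ((30 - 3) + 7) = -1199/72 + (27 + 7) = -1199/72 + 34 = 1249/72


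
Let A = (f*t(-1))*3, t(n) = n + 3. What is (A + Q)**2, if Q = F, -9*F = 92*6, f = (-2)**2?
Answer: 12544/9 ≈ 1393.8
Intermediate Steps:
f = 4
F = -184/3 (F = -92*6/9 = -1/9*552 = -184/3 ≈ -61.333)
t(n) = 3 + n
Q = -184/3 ≈ -61.333
A = 24 (A = (4*(3 - 1))*3 = (4*2)*3 = 8*3 = 24)
(A + Q)**2 = (24 - 184/3)**2 = (-112/3)**2 = 12544/9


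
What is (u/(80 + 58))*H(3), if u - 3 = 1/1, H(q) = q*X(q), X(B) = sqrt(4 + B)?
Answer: 2*sqrt(7)/23 ≈ 0.23007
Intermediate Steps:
H(q) = q*sqrt(4 + q)
u = 4 (u = 3 + 1/1 = 3 + 1 = 4)
(u/(80 + 58))*H(3) = (4/(80 + 58))*(3*sqrt(4 + 3)) = (4/138)*(3*sqrt(7)) = ((1/138)*4)*(3*sqrt(7)) = 2*(3*sqrt(7))/69 = 2*sqrt(7)/23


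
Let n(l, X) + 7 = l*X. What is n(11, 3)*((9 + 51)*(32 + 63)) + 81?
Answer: 148281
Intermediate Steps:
n(l, X) = -7 + X*l (n(l, X) = -7 + l*X = -7 + X*l)
n(11, 3)*((9 + 51)*(32 + 63)) + 81 = (-7 + 3*11)*((9 + 51)*(32 + 63)) + 81 = (-7 + 33)*(60*95) + 81 = 26*5700 + 81 = 148200 + 81 = 148281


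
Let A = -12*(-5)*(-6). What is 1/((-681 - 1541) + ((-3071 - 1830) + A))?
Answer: -1/7483 ≈ -0.00013364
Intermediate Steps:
A = -360 (A = 60*(-6) = -360)
1/((-681 - 1541) + ((-3071 - 1830) + A)) = 1/((-681 - 1541) + ((-3071 - 1830) - 360)) = 1/(-2222 + (-4901 - 360)) = 1/(-2222 - 5261) = 1/(-7483) = -1/7483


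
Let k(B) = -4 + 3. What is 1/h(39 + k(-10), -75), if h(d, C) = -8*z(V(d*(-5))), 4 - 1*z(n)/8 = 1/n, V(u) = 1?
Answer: -1/192 ≈ -0.0052083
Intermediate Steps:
k(B) = -1
z(n) = 32 - 8/n
h(d, C) = -192 (h(d, C) = -8*(32 - 8/1) = -8*(32 - 8*1) = -8*(32 - 8) = -8*24 = -192)
1/h(39 + k(-10), -75) = 1/(-192) = -1/192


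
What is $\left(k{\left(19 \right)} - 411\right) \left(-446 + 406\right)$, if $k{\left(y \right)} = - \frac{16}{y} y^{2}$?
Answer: $28600$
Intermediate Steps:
$k{\left(y \right)} = - 16 y$
$\left(k{\left(19 \right)} - 411\right) \left(-446 + 406\right) = \left(\left(-16\right) 19 - 411\right) \left(-446 + 406\right) = \left(-304 - 411\right) \left(-40\right) = \left(-715\right) \left(-40\right) = 28600$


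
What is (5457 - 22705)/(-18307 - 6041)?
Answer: 4312/6087 ≈ 0.70840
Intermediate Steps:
(5457 - 22705)/(-18307 - 6041) = -17248/(-24348) = -17248*(-1/24348) = 4312/6087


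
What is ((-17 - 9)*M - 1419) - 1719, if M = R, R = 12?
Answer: -3450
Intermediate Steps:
M = 12
((-17 - 9)*M - 1419) - 1719 = ((-17 - 9)*12 - 1419) - 1719 = (-26*12 - 1419) - 1719 = (-312 - 1419) - 1719 = -1731 - 1719 = -3450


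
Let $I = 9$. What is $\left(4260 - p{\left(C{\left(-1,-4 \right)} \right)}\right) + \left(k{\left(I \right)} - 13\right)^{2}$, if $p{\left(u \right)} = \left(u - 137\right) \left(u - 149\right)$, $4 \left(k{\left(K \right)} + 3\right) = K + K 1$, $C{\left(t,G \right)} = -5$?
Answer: $- \frac{69903}{4} \approx -17476.0$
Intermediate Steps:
$k{\left(K \right)} = -3 + \frac{K}{2}$ ($k{\left(K \right)} = -3 + \frac{K + K 1}{4} = -3 + \frac{K + K}{4} = -3 + \frac{2 K}{4} = -3 + \frac{K}{2}$)
$p{\left(u \right)} = \left(-149 + u\right) \left(-137 + u\right)$ ($p{\left(u \right)} = \left(-137 + u\right) \left(-149 + u\right) = \left(-149 + u\right) \left(-137 + u\right)$)
$\left(4260 - p{\left(C{\left(-1,-4 \right)} \right)}\right) + \left(k{\left(I \right)} - 13\right)^{2} = \left(4260 - \left(20413 + \left(-5\right)^{2} - -1430\right)\right) + \left(\left(-3 + \frac{1}{2} \cdot 9\right) - 13\right)^{2} = \left(4260 - \left(20413 + 25 + 1430\right)\right) + \left(\left(-3 + \frac{9}{2}\right) - 13\right)^{2} = \left(4260 - 21868\right) + \left(\frac{3}{2} - 13\right)^{2} = \left(4260 - 21868\right) + \left(- \frac{23}{2}\right)^{2} = -17608 + \frac{529}{4} = - \frac{69903}{4}$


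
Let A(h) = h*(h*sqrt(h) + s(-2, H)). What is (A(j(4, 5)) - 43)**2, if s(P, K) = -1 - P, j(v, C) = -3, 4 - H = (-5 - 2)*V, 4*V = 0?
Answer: 1873 - 828*I*sqrt(3) ≈ 1873.0 - 1434.1*I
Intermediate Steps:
V = 0 (V = (1/4)*0 = 0)
H = 4 (H = 4 - (-5 - 2)*0 = 4 - (-7)*0 = 4 - 1*0 = 4 + 0 = 4)
A(h) = h*(1 + h**(3/2)) (A(h) = h*(h*sqrt(h) + (-1 - 1*(-2))) = h*(h**(3/2) + (-1 + 2)) = h*(h**(3/2) + 1) = h*(1 + h**(3/2)))
(A(j(4, 5)) - 43)**2 = ((-3 + (-3)**(5/2)) - 43)**2 = ((-3 + 9*I*sqrt(3)) - 43)**2 = (-46 + 9*I*sqrt(3))**2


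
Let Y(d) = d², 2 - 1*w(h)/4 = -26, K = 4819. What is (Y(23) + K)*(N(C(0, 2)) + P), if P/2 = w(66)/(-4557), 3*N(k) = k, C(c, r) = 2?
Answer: 102376/31 ≈ 3302.5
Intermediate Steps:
w(h) = 112 (w(h) = 8 - 4*(-26) = 8 + 104 = 112)
N(k) = k/3
P = -32/651 (P = 2*(112/(-4557)) = 2*(112*(-1/4557)) = 2*(-16/651) = -32/651 ≈ -0.049155)
(Y(23) + K)*(N(C(0, 2)) + P) = (23² + 4819)*((⅓)*2 - 32/651) = (529 + 4819)*(⅔ - 32/651) = 5348*(134/217) = 102376/31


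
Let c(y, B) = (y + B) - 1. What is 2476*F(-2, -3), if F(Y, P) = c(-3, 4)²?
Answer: 0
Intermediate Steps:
c(y, B) = -1 + B + y (c(y, B) = (B + y) - 1 = -1 + B + y)
F(Y, P) = 0 (F(Y, P) = (-1 + 4 - 3)² = 0² = 0)
2476*F(-2, -3) = 2476*0 = 0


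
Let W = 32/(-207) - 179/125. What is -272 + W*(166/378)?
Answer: -1333589399/4890375 ≈ -272.70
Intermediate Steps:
W = -41053/25875 (W = 32*(-1/207) - 179*1/125 = -32/207 - 179/125 = -41053/25875 ≈ -1.5866)
-272 + W*(166/378) = -272 - 6814798/(25875*378) = -272 - 41053/25875*83/189 = -272 - 3407399/4890375 = -1333589399/4890375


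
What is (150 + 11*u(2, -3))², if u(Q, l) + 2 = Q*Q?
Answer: 29584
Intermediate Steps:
u(Q, l) = -2 + Q² (u(Q, l) = -2 + Q*Q = -2 + Q²)
(150 + 11*u(2, -3))² = (150 + 11*(-2 + 2²))² = (150 + 11*(-2 + 4))² = (150 + 11*2)² = (150 + 22)² = 172² = 29584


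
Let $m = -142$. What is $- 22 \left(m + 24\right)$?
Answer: $2596$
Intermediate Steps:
$- 22 \left(m + 24\right) = - 22 \left(-142 + 24\right) = \left(-22\right) \left(-118\right) = 2596$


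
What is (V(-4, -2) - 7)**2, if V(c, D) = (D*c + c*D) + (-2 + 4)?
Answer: 121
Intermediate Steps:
V(c, D) = 2 + 2*D*c (V(c, D) = (D*c + D*c) + 2 = 2*D*c + 2 = 2 + 2*D*c)
(V(-4, -2) - 7)**2 = ((2 + 2*(-2)*(-4)) - 7)**2 = ((2 + 16) - 7)**2 = (18 - 7)**2 = 11**2 = 121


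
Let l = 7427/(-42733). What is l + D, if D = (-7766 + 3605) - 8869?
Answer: -556818417/42733 ≈ -13030.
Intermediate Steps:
l = -7427/42733 (l = 7427*(-1/42733) = -7427/42733 ≈ -0.17380)
D = -13030 (D = -4161 - 8869 = -13030)
l + D = -7427/42733 - 13030 = -556818417/42733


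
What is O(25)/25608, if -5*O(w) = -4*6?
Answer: 1/5335 ≈ 0.00018744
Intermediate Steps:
O(w) = 24/5 (O(w) = -(-4)*6/5 = -⅕*(-24) = 24/5)
O(25)/25608 = (24/5)/25608 = (24/5)*(1/25608) = 1/5335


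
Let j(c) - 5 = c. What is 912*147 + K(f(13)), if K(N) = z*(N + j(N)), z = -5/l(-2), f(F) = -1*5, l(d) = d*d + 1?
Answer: 134069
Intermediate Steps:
l(d) = 1 + d² (l(d) = d² + 1 = 1 + d²)
j(c) = 5 + c
f(F) = -5
z = -1 (z = -5/(1 + (-2)²) = -5/(1 + 4) = -5/5 = -5*⅕ = -1)
K(N) = -5 - 2*N (K(N) = -(N + (5 + N)) = -(5 + 2*N) = -5 - 2*N)
912*147 + K(f(13)) = 912*147 + (-5 - 2*(-5)) = 134064 + (-5 + 10) = 134064 + 5 = 134069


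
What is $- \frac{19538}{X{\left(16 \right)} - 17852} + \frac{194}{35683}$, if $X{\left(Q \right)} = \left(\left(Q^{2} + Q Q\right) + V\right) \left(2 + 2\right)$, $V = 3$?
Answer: $\frac{350119051}{281752968} \approx 1.2426$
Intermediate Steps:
$X{\left(Q \right)} = 12 + 8 Q^{2}$ ($X{\left(Q \right)} = \left(\left(Q^{2} + Q Q\right) + 3\right) \left(2 + 2\right) = \left(\left(Q^{2} + Q^{2}\right) + 3\right) 4 = \left(2 Q^{2} + 3\right) 4 = \left(3 + 2 Q^{2}\right) 4 = 12 + 8 Q^{2}$)
$- \frac{19538}{X{\left(16 \right)} - 17852} + \frac{194}{35683} = - \frac{19538}{\left(12 + 8 \cdot 16^{2}\right) - 17852} + \frac{194}{35683} = - \frac{19538}{\left(12 + 8 \cdot 256\right) - 17852} + 194 \cdot \frac{1}{35683} = - \frac{19538}{\left(12 + 2048\right) - 17852} + \frac{194}{35683} = - \frac{19538}{2060 - 17852} + \frac{194}{35683} = - \frac{19538}{-15792} + \frac{194}{35683} = \left(-19538\right) \left(- \frac{1}{15792}\right) + \frac{194}{35683} = \frac{9769}{7896} + \frac{194}{35683} = \frac{350119051}{281752968}$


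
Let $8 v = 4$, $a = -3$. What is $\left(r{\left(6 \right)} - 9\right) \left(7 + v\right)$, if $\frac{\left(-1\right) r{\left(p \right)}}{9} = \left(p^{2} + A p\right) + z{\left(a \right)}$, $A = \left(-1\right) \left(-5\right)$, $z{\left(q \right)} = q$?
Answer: $-4320$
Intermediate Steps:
$v = \frac{1}{2}$ ($v = \frac{1}{8} \cdot 4 = \frac{1}{2} \approx 0.5$)
$A = 5$
$r{\left(p \right)} = 27 - 45 p - 9 p^{2}$ ($r{\left(p \right)} = - 9 \left(\left(p^{2} + 5 p\right) - 3\right) = - 9 \left(-3 + p^{2} + 5 p\right) = 27 - 45 p - 9 p^{2}$)
$\left(r{\left(6 \right)} - 9\right) \left(7 + v\right) = \left(\left(27 - 270 - 9 \cdot 6^{2}\right) - 9\right) \left(7 + \frac{1}{2}\right) = \left(\left(27 - 270 - 324\right) - 9\right) \frac{15}{2} = \left(-567 - 9\right) \frac{15}{2} = \left(-576\right) \frac{15}{2} = -4320$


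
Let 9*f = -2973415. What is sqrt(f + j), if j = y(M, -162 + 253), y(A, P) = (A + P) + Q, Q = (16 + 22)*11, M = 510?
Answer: 2*I*sqrt(741061)/3 ≈ 573.9*I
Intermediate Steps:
f = -2973415/9 (f = (1/9)*(-2973415) = -2973415/9 ≈ -3.3038e+5)
Q = 418 (Q = 38*11 = 418)
y(A, P) = 418 + A + P (y(A, P) = (A + P) + 418 = 418 + A + P)
j = 1019 (j = 418 + 510 + (-162 + 253) = 418 + 510 + 91 = 1019)
sqrt(f + j) = sqrt(-2973415/9 + 1019) = sqrt(-2964244/9) = 2*I*sqrt(741061)/3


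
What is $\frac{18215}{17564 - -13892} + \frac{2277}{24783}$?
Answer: $\frac{15849929}{23623456} \approx 0.67094$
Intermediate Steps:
$\frac{18215}{17564 - -13892} + \frac{2277}{24783} = \frac{18215}{17564 + 13892} + 2277 \cdot \frac{1}{24783} = \frac{18215}{31456} + \frac{69}{751} = \frac{15849929}{23623456}$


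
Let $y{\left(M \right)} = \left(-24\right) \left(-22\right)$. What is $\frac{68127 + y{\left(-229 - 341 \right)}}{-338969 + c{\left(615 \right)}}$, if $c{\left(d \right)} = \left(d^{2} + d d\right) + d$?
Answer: $\frac{68655}{418096} \approx 0.16421$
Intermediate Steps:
$c{\left(d \right)} = d + 2 d^{2}$ ($c{\left(d \right)} = \left(d^{2} + d^{2}\right) + d = 2 d^{2} + d = d + 2 d^{2}$)
$y{\left(M \right)} = 528$
$\frac{68127 + y{\left(-229 - 341 \right)}}{-338969 + c{\left(615 \right)}} = \frac{68127 + 528}{-338969 + 615 \left(1 + 2 \cdot 615\right)} = \frac{68655}{-338969 + 615 \left(1 + 1230\right)} = \frac{68655}{-338969 + 615 \cdot 1231} = \frac{68655}{-338969 + 757065} = \frac{68655}{418096}$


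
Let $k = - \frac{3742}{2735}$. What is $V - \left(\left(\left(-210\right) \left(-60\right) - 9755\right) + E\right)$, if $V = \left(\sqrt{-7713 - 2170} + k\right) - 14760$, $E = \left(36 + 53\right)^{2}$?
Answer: $- \frac{69817352}{2735} + i \sqrt{9883} \approx -25527.0 + 99.413 i$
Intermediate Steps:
$E = 7921$ ($E = 89^{2} = 7921$)
$k = - \frac{3742}{2735}$ ($k = \left(-3742\right) \frac{1}{2735} = - \frac{3742}{2735} \approx -1.3682$)
$V = - \frac{40372342}{2735} + i \sqrt{9883}$ ($V = \left(\sqrt{-7713 - 2170} - \frac{3742}{2735}\right) - 14760 = \left(\sqrt{-9883} - \frac{3742}{2735}\right) - 14760 = \left(i \sqrt{9883} - \frac{3742}{2735}\right) - 14760 = \left(- \frac{3742}{2735} + i \sqrt{9883}\right) - 14760 = - \frac{40372342}{2735} + i \sqrt{9883} \approx -14761.0 + 99.413 i$)
$V - \left(\left(\left(-210\right) \left(-60\right) - 9755\right) + E\right) = \left(- \frac{40372342}{2735} + i \sqrt{9883}\right) - \left(\left(\left(-210\right) \left(-60\right) - 9755\right) + 7921\right) = \left(- \frac{40372342}{2735} + i \sqrt{9883}\right) - \left(\left(12600 - 9755\right) + 7921\right) = \left(- \frac{40372342}{2735} + i \sqrt{9883}\right) - \left(2845 + 7921\right) = \left(- \frac{40372342}{2735} + i \sqrt{9883}\right) - 10766 = - \frac{69817352}{2735} + i \sqrt{9883}$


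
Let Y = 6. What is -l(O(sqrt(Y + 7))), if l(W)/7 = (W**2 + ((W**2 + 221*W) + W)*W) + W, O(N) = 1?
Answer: -1575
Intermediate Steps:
l(W) = 7*W + 7*W**2 + 7*W*(W**2 + 222*W) (l(W) = 7*((W**2 + ((W**2 + 221*W) + W)*W) + W) = 7*((W**2 + (W**2 + 222*W)*W) + W) = 7*((W**2 + W*(W**2 + 222*W)) + W) = 7*(W + W**2 + W*(W**2 + 222*W)) = 7*W + 7*W**2 + 7*W*(W**2 + 222*W))
-l(O(sqrt(Y + 7))) = -7*(1 + 1**2 + 223*1) = -7*(1 + 1 + 223) = -7*225 = -1*1575 = -1575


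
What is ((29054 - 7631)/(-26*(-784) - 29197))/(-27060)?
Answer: 7141/79493260 ≈ 8.9832e-5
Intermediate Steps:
((29054 - 7631)/(-26*(-784) - 29197))/(-27060) = (21423/(20384 - 29197))*(-1/27060) = (21423/(-8813))*(-1/27060) = (21423*(-1/8813))*(-1/27060) = -21423/8813*(-1/27060) = 7141/79493260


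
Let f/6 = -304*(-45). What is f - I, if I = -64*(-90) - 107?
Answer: 76427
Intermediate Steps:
I = 5653 (I = 5760 - 107 = 5653)
f = 82080 (f = 6*(-304*(-45)) = 6*13680 = 82080)
f - I = 82080 - 1*5653 = 82080 - 5653 = 76427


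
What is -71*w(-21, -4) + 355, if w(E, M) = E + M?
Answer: 2130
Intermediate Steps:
-71*w(-21, -4) + 355 = -71*(-21 - 4) + 355 = -71*(-25) + 355 = 1775 + 355 = 2130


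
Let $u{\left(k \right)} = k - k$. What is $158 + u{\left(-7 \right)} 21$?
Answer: $158$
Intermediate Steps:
$u{\left(k \right)} = 0$
$158 + u{\left(-7 \right)} 21 = 158 + 0 \cdot 21 = 158 + 0 = 158$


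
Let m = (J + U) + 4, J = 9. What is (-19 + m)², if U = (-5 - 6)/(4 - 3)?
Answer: 289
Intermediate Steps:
U = -11 (U = -11/1 = -11*1 = -11)
m = 2 (m = (9 - 11) + 4 = -2 + 4 = 2)
(-19 + m)² = (-19 + 2)² = (-17)² = 289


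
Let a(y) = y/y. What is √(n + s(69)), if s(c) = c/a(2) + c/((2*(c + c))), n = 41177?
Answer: √164985/2 ≈ 203.09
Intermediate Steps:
a(y) = 1
s(c) = ¼ + c (s(c) = c/1 + c/((2*(c + c))) = c*1 + c/((2*(2*c))) = c + c/((4*c)) = c + c*(1/(4*c)) = c + ¼ = ¼ + c)
√(n + s(69)) = √(41177 + (¼ + 69)) = √(41177 + 277/4) = √(164985/4) = √164985/2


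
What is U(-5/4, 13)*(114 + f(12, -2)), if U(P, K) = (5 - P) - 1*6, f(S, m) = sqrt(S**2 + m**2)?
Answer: 57/2 + sqrt(37)/2 ≈ 31.541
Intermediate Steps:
U(P, K) = -1 - P (U(P, K) = (5 - P) - 6 = -1 - P)
U(-5/4, 13)*(114 + f(12, -2)) = (-1 - (-5)/4)*(114 + sqrt(12**2 + (-2)**2)) = (-1 - (-5)/4)*(114 + sqrt(144 + 4)) = (-1 - 1*(-5/4))*(114 + sqrt(148)) = (-1 + 5/4)*(114 + 2*sqrt(37)) = (114 + 2*sqrt(37))/4 = 57/2 + sqrt(37)/2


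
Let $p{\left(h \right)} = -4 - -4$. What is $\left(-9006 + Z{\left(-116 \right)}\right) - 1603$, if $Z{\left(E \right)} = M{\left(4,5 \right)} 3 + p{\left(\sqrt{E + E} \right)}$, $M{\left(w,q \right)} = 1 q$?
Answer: $-10594$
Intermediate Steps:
$M{\left(w,q \right)} = q$
$p{\left(h \right)} = 0$ ($p{\left(h \right)} = -4 + 4 = 0$)
$Z{\left(E \right)} = 15$ ($Z{\left(E \right)} = 5 \cdot 3 + 0 = 15 + 0 = 15$)
$\left(-9006 + Z{\left(-116 \right)}\right) - 1603 = \left(-9006 + 15\right) - 1603 = -8991 - 1603 = -10594$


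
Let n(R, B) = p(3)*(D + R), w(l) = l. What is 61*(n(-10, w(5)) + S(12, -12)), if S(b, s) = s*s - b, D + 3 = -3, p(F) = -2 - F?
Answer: 12932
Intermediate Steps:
D = -6 (D = -3 - 3 = -6)
n(R, B) = 30 - 5*R (n(R, B) = (-2 - 1*3)*(-6 + R) = (-2 - 3)*(-6 + R) = -5*(-6 + R) = 30 - 5*R)
S(b, s) = s**2 - b
61*(n(-10, w(5)) + S(12, -12)) = 61*((30 - 5*(-10)) + ((-12)**2 - 1*12)) = 61*((30 + 50) + (144 - 12)) = 61*(80 + 132) = 61*212 = 12932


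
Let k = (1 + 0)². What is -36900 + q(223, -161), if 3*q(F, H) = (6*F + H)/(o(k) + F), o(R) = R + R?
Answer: -24906323/675 ≈ -36898.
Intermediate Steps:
k = 1 (k = 1² = 1)
o(R) = 2*R
q(F, H) = (H + 6*F)/(3*(2 + F)) (q(F, H) = ((6*F + H)/(2*1 + F))/3 = ((H + 6*F)/(2 + F))/3 = (H + 6*F)/(3*(2 + F)))
-36900 + q(223, -161) = -36900 + (-161 + 6*223)/(3*(2 + 223)) = -36900 + (⅓)*(-161 + 1338)/225 = -36900 + (⅓)*(1/225)*1177 = -36900 + 1177/675 = -24906323/675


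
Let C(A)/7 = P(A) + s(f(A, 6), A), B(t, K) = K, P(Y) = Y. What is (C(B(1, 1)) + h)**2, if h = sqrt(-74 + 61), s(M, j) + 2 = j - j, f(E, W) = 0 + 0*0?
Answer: (7 - I*sqrt(13))**2 ≈ 36.0 - 50.478*I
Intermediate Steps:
f(E, W) = 0 (f(E, W) = 0 + 0 = 0)
s(M, j) = -2 (s(M, j) = -2 + (j - j) = -2 + 0 = -2)
h = I*sqrt(13) (h = sqrt(-13) = I*sqrt(13) ≈ 3.6056*I)
C(A) = -14 + 7*A (C(A) = 7*(A - 2) = 7*(-2 + A) = -14 + 7*A)
(C(B(1, 1)) + h)**2 = ((-14 + 7*1) + I*sqrt(13))**2 = ((-14 + 7) + I*sqrt(13))**2 = (-7 + I*sqrt(13))**2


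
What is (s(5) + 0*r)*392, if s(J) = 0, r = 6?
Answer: 0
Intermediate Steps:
(s(5) + 0*r)*392 = (0 + 0*6)*392 = (0 + 0)*392 = 0*392 = 0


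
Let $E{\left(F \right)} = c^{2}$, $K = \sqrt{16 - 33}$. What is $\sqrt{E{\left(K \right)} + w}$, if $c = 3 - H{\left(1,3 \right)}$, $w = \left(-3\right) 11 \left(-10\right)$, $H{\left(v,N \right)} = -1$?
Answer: $\sqrt{346} \approx 18.601$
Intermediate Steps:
$K = i \sqrt{17}$ ($K = \sqrt{-17} = i \sqrt{17} \approx 4.1231 i$)
$w = 330$ ($w = \left(-33\right) \left(-10\right) = 330$)
$c = 4$ ($c = 3 - -1 = 3 + 1 = 4$)
$E{\left(F \right)} = 16$ ($E{\left(F \right)} = 4^{2} = 16$)
$\sqrt{E{\left(K \right)} + w} = \sqrt{16 + 330} = \sqrt{346}$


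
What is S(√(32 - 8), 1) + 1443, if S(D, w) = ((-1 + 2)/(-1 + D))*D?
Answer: 33213/23 + 2*√6/23 ≈ 1444.3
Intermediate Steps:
S(D, w) = D/(-1 + D) (S(D, w) = (1/(-1 + D))*D = D/(-1 + D))
S(√(32 - 8), 1) + 1443 = √(32 - 8)/(-1 + √(32 - 8)) + 1443 = √24/(-1 + √24) + 1443 = (2*√6)/(-1 + 2*√6) + 1443 = 2*√6/(-1 + 2*√6) + 1443 = 1443 + 2*√6/(-1 + 2*√6)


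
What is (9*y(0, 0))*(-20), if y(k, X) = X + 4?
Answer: -720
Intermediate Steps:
y(k, X) = 4 + X
(9*y(0, 0))*(-20) = (9*(4 + 0))*(-20) = (9*4)*(-20) = 36*(-20) = -720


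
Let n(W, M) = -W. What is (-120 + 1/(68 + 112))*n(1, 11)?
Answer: 21599/180 ≈ 119.99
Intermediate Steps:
(-120 + 1/(68 + 112))*n(1, 11) = (-120 + 1/(68 + 112))*(-1*1) = (-120 + 1/180)*(-1) = -21599/180*(-1) = 21599/180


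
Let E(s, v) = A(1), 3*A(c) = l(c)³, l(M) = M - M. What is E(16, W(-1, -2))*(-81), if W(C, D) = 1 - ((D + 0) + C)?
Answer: 0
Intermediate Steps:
l(M) = 0
W(C, D) = 1 - C - D (W(C, D) = 1 - (D + C) = 1 - (C + D) = 1 + (-C - D) = 1 - C - D)
A(c) = 0 (A(c) = (⅓)*0³ = (⅓)*0 = 0)
E(s, v) = 0
E(16, W(-1, -2))*(-81) = 0*(-81) = 0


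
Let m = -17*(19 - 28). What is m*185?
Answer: 28305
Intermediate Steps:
m = 153 (m = -17*(-9) = 153)
m*185 = 153*185 = 28305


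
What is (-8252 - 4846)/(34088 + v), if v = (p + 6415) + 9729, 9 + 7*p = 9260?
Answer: -91686/360875 ≈ -0.25407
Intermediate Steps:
p = 9251/7 (p = -9/7 + (1/7)*9260 = -9/7 + 9260/7 = 9251/7 ≈ 1321.6)
v = 122259/7 (v = (9251/7 + 6415) + 9729 = 54156/7 + 9729 = 122259/7 ≈ 17466.)
(-8252 - 4846)/(34088 + v) = (-8252 - 4846)/(34088 + 122259/7) = -13098/360875/7 = -13098*7/360875 = -91686/360875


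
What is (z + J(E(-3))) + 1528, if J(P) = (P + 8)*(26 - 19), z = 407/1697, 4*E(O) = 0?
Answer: 2688455/1697 ≈ 1584.2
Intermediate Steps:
E(O) = 0 (E(O) = (¼)*0 = 0)
z = 407/1697 (z = 407*(1/1697) = 407/1697 ≈ 0.23984)
J(P) = 56 + 7*P (J(P) = (8 + P)*7 = 56 + 7*P)
(z + J(E(-3))) + 1528 = (407/1697 + (56 + 7*0)) + 1528 = (407/1697 + (56 + 0)) + 1528 = (407/1697 + 56) + 1528 = 95439/1697 + 1528 = 2688455/1697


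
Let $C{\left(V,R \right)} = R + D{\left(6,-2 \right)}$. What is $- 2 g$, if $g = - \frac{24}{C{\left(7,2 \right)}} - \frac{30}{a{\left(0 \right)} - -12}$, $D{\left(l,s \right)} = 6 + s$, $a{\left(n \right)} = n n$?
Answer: $13$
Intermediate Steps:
$a{\left(n \right)} = n^{2}$
$C{\left(V,R \right)} = 4 + R$ ($C{\left(V,R \right)} = R + \left(6 - 2\right) = R + 4 = 4 + R$)
$g = - \frac{13}{2}$ ($g = - \frac{24}{4 + 2} - \frac{30}{0^{2} - -12} = - \frac{24}{6} - \frac{30}{0 + 12} = \left(-24\right) \frac{1}{6} - \frac{30}{12} = -4 - \frac{5}{2} = - \frac{13}{2} \approx -6.5$)
$- 2 g = \left(-2\right) \left(- \frac{13}{2}\right) = 13$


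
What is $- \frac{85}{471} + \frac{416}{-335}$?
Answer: $- \frac{224411}{157785} \approx -1.4223$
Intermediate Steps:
$- \frac{85}{471} + \frac{416}{-335} = \left(-85\right) \frac{1}{471} + 416 \left(- \frac{1}{335}\right) = - \frac{85}{471} - \frac{416}{335} = - \frac{224411}{157785}$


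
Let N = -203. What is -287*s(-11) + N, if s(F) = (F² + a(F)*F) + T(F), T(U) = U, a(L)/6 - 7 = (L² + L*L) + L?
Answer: 4476423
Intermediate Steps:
a(L) = 42 + 6*L + 12*L² (a(L) = 42 + 6*((L² + L*L) + L) = 42 + 6*((L² + L²) + L) = 42 + 6*(2*L² + L) = 42 + 6*(L + 2*L²) = 42 + (6*L + 12*L²) = 42 + 6*L + 12*L²)
s(F) = F + F² + F*(42 + 6*F + 12*F²) (s(F) = (F² + (42 + 6*F + 12*F²)*F) + F = (F² + F*(42 + 6*F + 12*F²)) + F = F + F² + F*(42 + 6*F + 12*F²))
-287*s(-11) + N = -(-3157)*(43 + 7*(-11) + 12*(-11)²) - 203 = -(-3157)*(43 - 77 + 12*121) - 203 = -(-3157)*(43 - 77 + 1452) - 203 = -(-3157)*1418 - 203 = -287*(-15598) - 203 = 4476626 - 203 = 4476423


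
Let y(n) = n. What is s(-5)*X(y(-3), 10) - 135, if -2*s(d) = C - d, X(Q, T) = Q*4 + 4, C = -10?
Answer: -155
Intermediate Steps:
X(Q, T) = 4 + 4*Q (X(Q, T) = 4*Q + 4 = 4 + 4*Q)
s(d) = 5 + d/2 (s(d) = -(-10 - d)/2 = 5 + d/2)
s(-5)*X(y(-3), 10) - 135 = (5 + (½)*(-5))*(4 + 4*(-3)) - 135 = (5 - 5/2)*(4 - 12) - 135 = (5/2)*(-8) - 135 = -20 - 135 = -155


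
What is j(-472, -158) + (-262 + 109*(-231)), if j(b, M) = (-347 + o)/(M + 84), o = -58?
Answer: -1882229/74 ≈ -25436.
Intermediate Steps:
j(b, M) = -405/(84 + M) (j(b, M) = (-347 - 58)/(M + 84) = -405/(84 + M))
j(-472, -158) + (-262 + 109*(-231)) = -405/(84 - 158) + (-262 + 109*(-231)) = -405/(-74) + (-262 - 25179) = -405*(-1/74) - 25441 = 405/74 - 25441 = -1882229/74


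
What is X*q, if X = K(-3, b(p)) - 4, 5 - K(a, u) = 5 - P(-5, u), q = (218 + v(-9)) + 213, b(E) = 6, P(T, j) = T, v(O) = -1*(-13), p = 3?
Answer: -3996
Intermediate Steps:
v(O) = 13
q = 444 (q = (218 + 13) + 213 = 231 + 213 = 444)
K(a, u) = -5 (K(a, u) = 5 - (5 - 1*(-5)) = 5 - (5 + 5) = 5 - 1*10 = 5 - 10 = -5)
X = -9 (X = -5 - 4 = -9)
X*q = -9*444 = -3996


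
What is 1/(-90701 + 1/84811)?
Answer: -84811/7692442510 ≈ -1.1025e-5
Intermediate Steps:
1/(-90701 + 1/84811) = 1/(-7692442510/84811) = -84811/7692442510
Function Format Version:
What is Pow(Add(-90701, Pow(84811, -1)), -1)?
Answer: Rational(-84811, 7692442510) ≈ -1.1025e-5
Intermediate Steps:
Pow(Add(-90701, Pow(84811, -1)), -1) = Pow(Add(-90701, Rational(1, 84811)), -1) = Pow(Rational(-7692442510, 84811), -1) = Rational(-84811, 7692442510)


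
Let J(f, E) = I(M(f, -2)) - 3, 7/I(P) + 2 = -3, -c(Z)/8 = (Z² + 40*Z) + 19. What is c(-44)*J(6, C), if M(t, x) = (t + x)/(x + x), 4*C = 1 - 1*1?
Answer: 6864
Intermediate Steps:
C = 0 (C = (1 - 1*1)/4 = (1 - 1)/4 = (¼)*0 = 0)
M(t, x) = (t + x)/(2*x) (M(t, x) = (t + x)/((2*x)) = (t + x)*(1/(2*x)) = (t + x)/(2*x))
c(Z) = -152 - 320*Z - 8*Z² (c(Z) = -8*((Z² + 40*Z) + 19) = -8*(19 + Z² + 40*Z) = -152 - 320*Z - 8*Z²)
I(P) = -7/5 (I(P) = 7/(-2 - 3) = 7/(-5) = 7*(-⅕) = -7/5)
J(f, E) = -22/5 (J(f, E) = -7/5 - 3 = -22/5)
c(-44)*J(6, C) = (-152 - 320*(-44) - 8*(-44)²)*(-22/5) = (-152 + 14080 - 8*1936)*(-22/5) = (-152 + 14080 - 15488)*(-22/5) = -1560*(-22/5) = 6864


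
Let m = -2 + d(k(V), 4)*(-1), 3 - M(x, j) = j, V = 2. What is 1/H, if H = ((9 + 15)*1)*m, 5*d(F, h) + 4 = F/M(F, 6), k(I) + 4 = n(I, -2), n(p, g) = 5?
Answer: -5/136 ≈ -0.036765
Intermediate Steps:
k(I) = 1 (k(I) = -4 + 5 = 1)
M(x, j) = 3 - j
d(F, h) = -4/5 - F/15 (d(F, h) = -4/5 + (F/(3 - 1*6))/5 = -4/5 + (F/(3 - 6))/5 = -4/5 + (F/(-3))/5 = -4/5 + (F*(-1/3))/5 = -4/5 + (-F/3)/5 = -4/5 - F/15)
m = -17/15 (m = -2 + (-4/5 - 1/15*1)*(-1) = -2 + (-4/5 - 1/15)*(-1) = -2 - 13/15*(-1) = -2 + 13/15 = -17/15 ≈ -1.1333)
H = -136/5 (H = ((9 + 15)*1)*(-17/15) = (24*1)*(-17/15) = 24*(-17/15) = -136/5 ≈ -27.200)
1/H = 1/(-136/5) = -5/136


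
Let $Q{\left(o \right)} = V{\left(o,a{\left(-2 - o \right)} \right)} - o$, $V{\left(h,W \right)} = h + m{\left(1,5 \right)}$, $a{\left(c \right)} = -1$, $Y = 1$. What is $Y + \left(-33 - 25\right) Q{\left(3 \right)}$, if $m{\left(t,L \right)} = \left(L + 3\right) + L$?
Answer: $-753$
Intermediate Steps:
$m{\left(t,L \right)} = 3 + 2 L$ ($m{\left(t,L \right)} = \left(3 + L\right) + L = 3 + 2 L$)
$V{\left(h,W \right)} = 13 + h$ ($V{\left(h,W \right)} = h + \left(3 + 2 \cdot 5\right) = h + \left(3 + 10\right) = h + 13 = 13 + h$)
$Q{\left(o \right)} = 13$ ($Q{\left(o \right)} = \left(13 + o\right) - o = 13$)
$Y + \left(-33 - 25\right) Q{\left(3 \right)} = 1 + \left(-33 - 25\right) 13 = 1 - 754 = -753$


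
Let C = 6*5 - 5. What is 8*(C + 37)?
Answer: 496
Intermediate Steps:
C = 25 (C = 30 - 5 = 25)
8*(C + 37) = 8*(25 + 37) = 8*62 = 496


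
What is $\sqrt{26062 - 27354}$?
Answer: $2 i \sqrt{323} \approx 35.944 i$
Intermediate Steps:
$\sqrt{26062 - 27354} = \sqrt{-1292} = 2 i \sqrt{323}$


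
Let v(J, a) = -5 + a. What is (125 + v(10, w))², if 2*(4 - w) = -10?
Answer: 16641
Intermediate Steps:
w = 9 (w = 4 - ½*(-10) = 4 + 5 = 9)
(125 + v(10, w))² = (125 + (-5 + 9))² = (125 + 4)² = 129² = 16641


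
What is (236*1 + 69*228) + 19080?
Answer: 35048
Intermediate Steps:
(236*1 + 69*228) + 19080 = (236 + 15732) + 19080 = 15968 + 19080 = 35048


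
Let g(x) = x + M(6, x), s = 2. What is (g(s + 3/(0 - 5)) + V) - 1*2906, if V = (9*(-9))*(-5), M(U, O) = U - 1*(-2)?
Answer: -12458/5 ≈ -2491.6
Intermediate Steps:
M(U, O) = 2 + U (M(U, O) = U + 2 = 2 + U)
V = 405 (V = -81*(-5) = 405)
g(x) = 8 + x (g(x) = x + (2 + 6) = x + 8 = 8 + x)
(g(s + 3/(0 - 5)) + V) - 1*2906 = ((8 + (2 + 3/(0 - 5))) + 405) - 1*2906 = ((8 + (2 + 3/(-5))) + 405) - 2906 = ((8 + (2 - 1/5*3)) + 405) - 2906 = ((8 + (2 - 3/5)) + 405) - 2906 = ((8 + 7/5) + 405) - 2906 = (47/5 + 405) - 2906 = 2072/5 - 2906 = -12458/5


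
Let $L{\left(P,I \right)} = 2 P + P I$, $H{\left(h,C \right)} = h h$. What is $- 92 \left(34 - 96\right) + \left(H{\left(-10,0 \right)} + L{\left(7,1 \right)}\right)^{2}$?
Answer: $20345$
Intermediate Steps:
$H{\left(h,C \right)} = h^{2}$
$L{\left(P,I \right)} = 2 P + I P$
$- 92 \left(34 - 96\right) + \left(H{\left(-10,0 \right)} + L{\left(7,1 \right)}\right)^{2} = - 92 \left(34 - 96\right) + \left(\left(-10\right)^{2} + 7 \left(2 + 1\right)\right)^{2} = \left(-92\right) \left(-62\right) + \left(100 + 7 \cdot 3\right)^{2} = 5704 + \left(100 + 21\right)^{2} = 5704 + 121^{2} = 5704 + 14641 = 20345$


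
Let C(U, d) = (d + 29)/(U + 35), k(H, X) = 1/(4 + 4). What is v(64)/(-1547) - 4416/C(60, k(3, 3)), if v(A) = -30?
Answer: -5191972530/360451 ≈ -14404.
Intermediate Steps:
k(H, X) = 1/8
C(U, d) = (29 + d)/(35 + U)
v(64)/(-1547) - 4416/C(60, k(3, 3)) = -30/(-1547) - 4416*(35 + 60)/(29 + 1/8) = -30*(-1/1547) - 4416/((233/8)/95) = 30/1547 - 4416/((1/95)*(233/8)) = 30/1547 - 4416/233/760 = 30/1547 - 4416*760/233 = 30/1547 - 3356160/233 = -5191972530/360451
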